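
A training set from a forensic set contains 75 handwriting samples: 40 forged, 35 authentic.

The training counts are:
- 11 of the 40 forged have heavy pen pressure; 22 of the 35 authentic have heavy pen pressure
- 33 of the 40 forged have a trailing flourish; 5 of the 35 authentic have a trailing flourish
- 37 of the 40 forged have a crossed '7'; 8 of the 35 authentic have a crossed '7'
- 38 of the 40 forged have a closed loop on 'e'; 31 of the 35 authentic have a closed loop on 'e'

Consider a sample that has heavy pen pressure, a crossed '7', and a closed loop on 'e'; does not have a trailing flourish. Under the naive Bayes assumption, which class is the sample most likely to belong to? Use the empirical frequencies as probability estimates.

forged: (40/75) × (11/40) × (7/40) × (37/40) × (38/40) ≈ 0.0225546
authentic: (35/75) × (22/35) × (30/35) × (8/35) × (31/35) ≈ 0.0509015
Highest score → authentic.

authentic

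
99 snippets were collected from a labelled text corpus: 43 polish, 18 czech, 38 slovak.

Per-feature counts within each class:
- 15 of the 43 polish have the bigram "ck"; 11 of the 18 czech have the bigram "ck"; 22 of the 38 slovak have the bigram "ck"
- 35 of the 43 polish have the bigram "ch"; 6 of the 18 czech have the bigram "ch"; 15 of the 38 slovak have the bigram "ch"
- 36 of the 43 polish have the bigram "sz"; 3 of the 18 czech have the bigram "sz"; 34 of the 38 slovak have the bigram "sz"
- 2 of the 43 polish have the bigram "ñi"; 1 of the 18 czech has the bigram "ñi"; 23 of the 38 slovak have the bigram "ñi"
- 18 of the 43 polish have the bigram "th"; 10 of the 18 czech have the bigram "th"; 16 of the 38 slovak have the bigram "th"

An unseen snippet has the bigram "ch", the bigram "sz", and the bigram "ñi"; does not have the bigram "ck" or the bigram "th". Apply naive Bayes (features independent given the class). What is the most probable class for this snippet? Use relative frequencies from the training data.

slovak

polish: (43/99) × (28/43) × (35/43) × (36/43) × (2/43) × (25/43) ≈ 0.00521182
czech: (18/99) × (7/18) × (6/18) × (3/18) × (1/18) × (8/18) ≈ 0.0000969919
slovak: (38/99) × (16/38) × (15/38) × (34/38) × (23/38) × (22/38) ≈ 0.0200019
Highest score → slovak.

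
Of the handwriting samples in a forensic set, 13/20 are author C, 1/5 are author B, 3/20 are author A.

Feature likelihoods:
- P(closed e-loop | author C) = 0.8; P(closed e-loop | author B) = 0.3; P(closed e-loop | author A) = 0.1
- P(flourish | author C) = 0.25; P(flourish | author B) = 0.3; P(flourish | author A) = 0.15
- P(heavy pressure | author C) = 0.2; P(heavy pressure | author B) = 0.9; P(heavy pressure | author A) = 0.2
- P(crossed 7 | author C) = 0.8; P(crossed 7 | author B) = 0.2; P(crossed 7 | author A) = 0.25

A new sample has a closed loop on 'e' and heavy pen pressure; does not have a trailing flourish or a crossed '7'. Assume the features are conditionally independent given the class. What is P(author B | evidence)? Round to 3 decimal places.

author C: 0.65 × 0.8 × (1−0.25) × 0.2 × (1−0.8) = 0.0156
author B: 0.2 × 0.3 × (1−0.3) × 0.9 × (1−0.2) = 0.03024
author A: 0.15 × 0.1 × (1−0.15) × 0.2 × (1−0.25) = 0.0019125
P(author B | x) = 0.03024 / 0.0477525 ≈ 0.633

0.633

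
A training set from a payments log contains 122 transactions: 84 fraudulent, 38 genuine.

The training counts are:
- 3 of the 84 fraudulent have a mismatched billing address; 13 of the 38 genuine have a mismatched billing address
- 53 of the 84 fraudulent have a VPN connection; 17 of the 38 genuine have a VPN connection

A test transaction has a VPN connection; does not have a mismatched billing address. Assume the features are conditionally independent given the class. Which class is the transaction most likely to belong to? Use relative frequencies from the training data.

fraudulent

fraudulent: (84/122) × (81/84) × (53/84) ≈ 0.418911
genuine: (38/122) × (25/38) × (17/38) ≈ 0.0916739
Highest score → fraudulent.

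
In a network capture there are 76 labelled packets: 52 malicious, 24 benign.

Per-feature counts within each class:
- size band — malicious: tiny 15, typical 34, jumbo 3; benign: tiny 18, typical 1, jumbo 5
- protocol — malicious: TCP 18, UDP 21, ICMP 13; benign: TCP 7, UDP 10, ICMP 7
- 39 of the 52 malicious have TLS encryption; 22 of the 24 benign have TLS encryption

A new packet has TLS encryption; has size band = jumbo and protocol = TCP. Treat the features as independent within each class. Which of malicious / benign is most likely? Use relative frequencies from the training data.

malicious: (52/76) × (3/52) × (18/52) × (39/52) ≈ 0.010248
benign: (24/76) × (5/24) × (7/24) × (22/24) ≈ 0.0175895
Highest score → benign.

benign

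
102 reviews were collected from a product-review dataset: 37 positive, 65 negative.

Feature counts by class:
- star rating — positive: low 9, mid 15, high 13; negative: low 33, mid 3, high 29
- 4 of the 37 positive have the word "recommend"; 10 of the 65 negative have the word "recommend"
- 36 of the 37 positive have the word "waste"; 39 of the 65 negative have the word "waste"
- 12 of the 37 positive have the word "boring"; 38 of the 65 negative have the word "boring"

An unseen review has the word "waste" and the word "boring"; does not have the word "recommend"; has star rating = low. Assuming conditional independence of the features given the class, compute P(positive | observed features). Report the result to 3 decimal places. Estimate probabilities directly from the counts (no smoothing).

0.205

positive: (37/102) × (9/37) × (33/37) × (36/37) × (12/37) ≈ 0.0248333
negative: (65/102) × (33/65) × (55/65) × (39/65) × (38/65) ≈ 0.0960251
P(positive | x) = 0.0248333 / 0.1208584 ≈ 0.205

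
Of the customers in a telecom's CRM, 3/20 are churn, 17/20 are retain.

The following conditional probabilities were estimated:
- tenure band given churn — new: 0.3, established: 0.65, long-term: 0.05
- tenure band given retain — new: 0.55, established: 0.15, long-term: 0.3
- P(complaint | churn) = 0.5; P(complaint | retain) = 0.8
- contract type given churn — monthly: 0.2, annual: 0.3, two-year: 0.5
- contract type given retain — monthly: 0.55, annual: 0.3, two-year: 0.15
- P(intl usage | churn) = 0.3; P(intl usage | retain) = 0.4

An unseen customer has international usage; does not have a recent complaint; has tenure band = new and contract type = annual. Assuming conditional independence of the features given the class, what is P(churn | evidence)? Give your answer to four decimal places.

0.1529

churn: 0.15 × 0.3 × (1−0.5) × 0.3 × 0.3 = 0.002025
retain: 0.85 × 0.55 × (1−0.8) × 0.3 × 0.4 = 0.01122
P(churn | x) = 0.002025 / 0.013245 ≈ 0.1529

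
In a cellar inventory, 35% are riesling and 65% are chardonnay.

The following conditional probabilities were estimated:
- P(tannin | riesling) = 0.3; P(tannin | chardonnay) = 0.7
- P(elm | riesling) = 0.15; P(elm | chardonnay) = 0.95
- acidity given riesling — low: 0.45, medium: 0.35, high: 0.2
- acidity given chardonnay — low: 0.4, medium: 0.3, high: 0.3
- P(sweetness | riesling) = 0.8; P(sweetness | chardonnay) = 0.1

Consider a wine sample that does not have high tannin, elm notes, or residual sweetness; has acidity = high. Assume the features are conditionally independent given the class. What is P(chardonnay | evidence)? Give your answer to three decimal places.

riesling: 0.35 × (1−0.3) × (1−0.15) × 0.2 × (1−0.8) = 0.00833
chardonnay: 0.65 × (1−0.7) × (1−0.95) × 0.3 × (1−0.1) = 0.0026325
P(chardonnay | x) = 0.0026325 / 0.0109625 ≈ 0.240

0.240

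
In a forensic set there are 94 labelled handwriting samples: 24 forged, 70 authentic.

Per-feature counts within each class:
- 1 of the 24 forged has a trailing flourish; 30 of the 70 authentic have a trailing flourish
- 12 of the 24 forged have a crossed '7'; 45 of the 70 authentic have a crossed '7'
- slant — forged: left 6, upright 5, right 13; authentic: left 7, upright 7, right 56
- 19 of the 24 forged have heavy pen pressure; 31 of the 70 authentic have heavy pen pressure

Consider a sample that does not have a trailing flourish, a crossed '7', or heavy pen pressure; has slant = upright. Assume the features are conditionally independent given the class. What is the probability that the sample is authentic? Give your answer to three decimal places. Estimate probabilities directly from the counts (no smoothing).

0.615

forged: (24/94) × (23/24) × (12/24) × (5/24) × (5/24) ≈ 0.00530991
authentic: (70/94) × (40/70) × (25/70) × (7/70) × (39/70) ≈ 0.00846722
P(authentic | x) = 0.00846722 / 0.01377713 ≈ 0.615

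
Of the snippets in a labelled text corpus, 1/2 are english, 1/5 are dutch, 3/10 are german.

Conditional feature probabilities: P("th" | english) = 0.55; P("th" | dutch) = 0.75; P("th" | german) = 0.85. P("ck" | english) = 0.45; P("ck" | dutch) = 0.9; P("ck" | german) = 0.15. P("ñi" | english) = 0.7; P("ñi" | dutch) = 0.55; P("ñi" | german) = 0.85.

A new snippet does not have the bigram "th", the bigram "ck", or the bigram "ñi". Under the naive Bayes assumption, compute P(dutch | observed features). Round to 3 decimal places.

english: 0.5 × (1−0.55) × (1−0.45) × (1−0.7) = 0.037125
dutch: 0.2 × (1−0.75) × (1−0.9) × (1−0.55) = 0.00225
german: 0.3 × (1−0.85) × (1−0.15) × (1−0.85) = 0.0057375
P(dutch | x) = 0.00225 / 0.0451125 ≈ 0.050

0.050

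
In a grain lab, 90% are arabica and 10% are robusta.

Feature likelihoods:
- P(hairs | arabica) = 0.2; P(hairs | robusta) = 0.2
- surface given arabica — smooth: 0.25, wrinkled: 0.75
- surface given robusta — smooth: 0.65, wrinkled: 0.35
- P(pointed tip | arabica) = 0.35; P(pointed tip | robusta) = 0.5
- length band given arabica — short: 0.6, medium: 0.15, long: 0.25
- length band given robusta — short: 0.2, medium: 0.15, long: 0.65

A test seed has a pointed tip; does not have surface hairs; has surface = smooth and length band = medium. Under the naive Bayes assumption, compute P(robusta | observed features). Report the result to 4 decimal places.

arabica: 0.9 × (1−0.2) × 0.25 × 0.35 × 0.15 = 0.00945
robusta: 0.1 × (1−0.2) × 0.65 × 0.5 × 0.15 = 0.0039
P(robusta | x) = 0.0039 / 0.01335 ≈ 0.2921

0.2921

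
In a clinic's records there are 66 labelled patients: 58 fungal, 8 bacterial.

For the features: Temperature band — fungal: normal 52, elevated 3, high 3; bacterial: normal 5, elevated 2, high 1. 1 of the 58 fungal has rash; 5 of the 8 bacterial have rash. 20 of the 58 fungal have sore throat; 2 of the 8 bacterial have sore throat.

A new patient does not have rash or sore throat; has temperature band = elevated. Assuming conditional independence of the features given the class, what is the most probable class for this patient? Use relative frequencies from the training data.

fungal: (58/66) × (3/58) × (57/58) × (38/58) ≈ 0.0292671
bacterial: (8/66) × (2/8) × (3/8) × (6/8) ≈ 0.00852273
Highest score → fungal.

fungal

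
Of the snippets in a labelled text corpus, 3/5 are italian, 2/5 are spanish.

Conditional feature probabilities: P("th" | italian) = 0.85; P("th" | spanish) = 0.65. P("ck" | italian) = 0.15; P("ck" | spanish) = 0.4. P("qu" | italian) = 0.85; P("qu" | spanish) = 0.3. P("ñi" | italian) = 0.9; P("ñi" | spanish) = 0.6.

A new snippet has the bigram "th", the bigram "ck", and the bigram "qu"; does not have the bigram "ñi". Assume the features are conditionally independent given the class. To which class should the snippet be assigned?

spanish

italian: 0.6 × 0.85 × 0.15 × 0.85 × (1−0.9) = 0.0065025
spanish: 0.4 × 0.65 × 0.4 × 0.3 × (1−0.6) = 0.01248
Highest score → spanish.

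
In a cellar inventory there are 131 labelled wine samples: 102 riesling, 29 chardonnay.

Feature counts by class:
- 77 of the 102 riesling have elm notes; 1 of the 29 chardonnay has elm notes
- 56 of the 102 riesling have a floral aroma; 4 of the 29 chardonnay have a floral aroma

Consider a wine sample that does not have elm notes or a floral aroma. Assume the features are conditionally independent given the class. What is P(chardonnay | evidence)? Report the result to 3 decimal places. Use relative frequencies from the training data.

0.682

riesling: (102/131) × (25/102) × (46/102) ≈ 0.086065
chardonnay: (29/131) × (28/29) × (25/29) ≈ 0.184259
P(chardonnay | x) = 0.184259 / 0.270324 ≈ 0.682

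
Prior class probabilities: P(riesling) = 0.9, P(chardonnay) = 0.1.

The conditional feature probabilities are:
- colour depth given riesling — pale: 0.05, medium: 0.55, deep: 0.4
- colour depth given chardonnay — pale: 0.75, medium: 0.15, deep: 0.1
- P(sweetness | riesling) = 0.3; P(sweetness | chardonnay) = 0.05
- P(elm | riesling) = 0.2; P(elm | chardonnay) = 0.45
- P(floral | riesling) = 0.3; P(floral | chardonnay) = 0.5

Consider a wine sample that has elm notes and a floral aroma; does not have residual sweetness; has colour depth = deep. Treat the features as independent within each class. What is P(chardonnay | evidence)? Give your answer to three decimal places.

riesling: 0.9 × 0.4 × (1−0.3) × 0.2 × 0.3 = 0.01512
chardonnay: 0.1 × 0.1 × (1−0.05) × 0.45 × 0.5 = 0.0021375
P(chardonnay | x) = 0.0021375 / 0.0172575 ≈ 0.124

0.124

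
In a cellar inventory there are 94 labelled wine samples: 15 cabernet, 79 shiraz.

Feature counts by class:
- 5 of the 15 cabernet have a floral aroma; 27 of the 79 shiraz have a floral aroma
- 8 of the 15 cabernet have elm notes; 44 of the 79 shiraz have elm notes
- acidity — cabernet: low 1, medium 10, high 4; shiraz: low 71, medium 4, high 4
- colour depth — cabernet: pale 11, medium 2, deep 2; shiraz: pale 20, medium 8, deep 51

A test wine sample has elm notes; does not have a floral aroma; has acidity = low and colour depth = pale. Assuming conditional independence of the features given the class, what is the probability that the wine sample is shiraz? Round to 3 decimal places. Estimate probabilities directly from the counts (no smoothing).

cabernet: (15/94) × (10/15) × (8/15) × (1/15) × (11/15) ≈ 0.00277384
shiraz: (79/94) × (52/79) × (44/79) × (71/79) × (20/79) ≈ 0.0701028
P(shiraz | x) = 0.0701028 / 0.07287664 ≈ 0.962

0.962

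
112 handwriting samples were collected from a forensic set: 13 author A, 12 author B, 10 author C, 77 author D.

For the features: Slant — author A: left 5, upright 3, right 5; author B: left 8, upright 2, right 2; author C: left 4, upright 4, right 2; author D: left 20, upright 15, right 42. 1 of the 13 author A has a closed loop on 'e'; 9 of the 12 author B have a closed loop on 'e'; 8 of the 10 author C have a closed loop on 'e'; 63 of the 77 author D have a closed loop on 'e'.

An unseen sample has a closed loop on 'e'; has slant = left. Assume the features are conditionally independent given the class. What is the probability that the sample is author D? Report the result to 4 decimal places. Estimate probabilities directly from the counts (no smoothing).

author A: (13/112) × (5/13) × (1/13) ≈ 0.00343407
author B: (12/112) × (8/12) × (9/12) ≈ 0.0535714
author C: (10/112) × (4/10) × (8/10) ≈ 0.0285714
author D: (77/112) × (20/77) × (63/77) ≈ 0.146104
P(author D | x) = 0.146104 / 0.23168087 ≈ 0.6306

0.6306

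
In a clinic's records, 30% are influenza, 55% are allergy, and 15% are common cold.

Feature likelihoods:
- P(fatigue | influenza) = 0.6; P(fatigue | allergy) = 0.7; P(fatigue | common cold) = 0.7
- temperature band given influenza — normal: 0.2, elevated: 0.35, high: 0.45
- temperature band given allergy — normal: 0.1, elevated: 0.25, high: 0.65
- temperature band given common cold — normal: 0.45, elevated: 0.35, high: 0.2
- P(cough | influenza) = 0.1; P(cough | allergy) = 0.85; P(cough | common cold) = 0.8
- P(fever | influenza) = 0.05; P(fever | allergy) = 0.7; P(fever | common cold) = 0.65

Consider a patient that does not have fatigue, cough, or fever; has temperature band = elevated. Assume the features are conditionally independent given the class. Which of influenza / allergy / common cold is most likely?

influenza: 0.3 × (1−0.6) × 0.35 × (1−0.1) × (1−0.05) = 0.03591
allergy: 0.55 × (1−0.7) × 0.25 × (1−0.85) × (1−0.7) = 0.00185625
common cold: 0.15 × (1−0.7) × 0.35 × (1−0.8) × (1−0.65) = 0.0011025
Highest score → influenza.

influenza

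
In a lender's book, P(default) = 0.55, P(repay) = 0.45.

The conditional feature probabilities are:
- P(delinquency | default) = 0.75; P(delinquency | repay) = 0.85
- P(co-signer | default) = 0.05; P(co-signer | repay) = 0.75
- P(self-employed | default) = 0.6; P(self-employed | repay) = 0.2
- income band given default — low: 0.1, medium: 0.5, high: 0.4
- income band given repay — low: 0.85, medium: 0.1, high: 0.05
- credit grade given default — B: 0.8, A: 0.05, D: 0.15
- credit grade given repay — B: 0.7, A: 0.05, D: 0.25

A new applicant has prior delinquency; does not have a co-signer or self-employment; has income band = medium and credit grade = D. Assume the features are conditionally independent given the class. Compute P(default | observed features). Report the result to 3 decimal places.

0.860

default: 0.55 × 0.75 × (1−0.05) × (1−0.6) × 0.5 × 0.15 = 0.01175625
repay: 0.45 × 0.85 × (1−0.75) × (1−0.2) × 0.1 × 0.25 = 0.0019125
P(default | x) = 0.01175625 / 0.01366875 ≈ 0.860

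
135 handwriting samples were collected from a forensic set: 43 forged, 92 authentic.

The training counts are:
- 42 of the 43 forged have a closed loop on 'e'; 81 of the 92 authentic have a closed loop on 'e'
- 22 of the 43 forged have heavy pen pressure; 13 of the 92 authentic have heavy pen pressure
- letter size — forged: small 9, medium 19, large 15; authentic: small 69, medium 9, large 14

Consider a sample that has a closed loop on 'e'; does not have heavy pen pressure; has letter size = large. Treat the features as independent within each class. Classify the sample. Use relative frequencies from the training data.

authentic

forged: (43/135) × (42/43) × (21/43) × (15/43) ≈ 0.0530016
authentic: (92/135) × (81/92) × (79/92) × (14/92) ≈ 0.0784026
Highest score → authentic.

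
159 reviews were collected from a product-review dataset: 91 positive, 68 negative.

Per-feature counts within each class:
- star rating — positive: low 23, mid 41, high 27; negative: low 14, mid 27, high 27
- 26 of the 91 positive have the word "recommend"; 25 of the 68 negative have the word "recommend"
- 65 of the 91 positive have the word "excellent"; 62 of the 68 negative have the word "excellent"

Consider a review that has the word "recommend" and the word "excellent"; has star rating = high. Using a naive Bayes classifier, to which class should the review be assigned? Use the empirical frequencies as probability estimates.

positive: (91/159) × (27/91) × (26/91) × (65/91) ≈ 0.0346554
negative: (68/159) × (27/68) × (25/68) × (62/68) ≈ 0.056922
Highest score → negative.

negative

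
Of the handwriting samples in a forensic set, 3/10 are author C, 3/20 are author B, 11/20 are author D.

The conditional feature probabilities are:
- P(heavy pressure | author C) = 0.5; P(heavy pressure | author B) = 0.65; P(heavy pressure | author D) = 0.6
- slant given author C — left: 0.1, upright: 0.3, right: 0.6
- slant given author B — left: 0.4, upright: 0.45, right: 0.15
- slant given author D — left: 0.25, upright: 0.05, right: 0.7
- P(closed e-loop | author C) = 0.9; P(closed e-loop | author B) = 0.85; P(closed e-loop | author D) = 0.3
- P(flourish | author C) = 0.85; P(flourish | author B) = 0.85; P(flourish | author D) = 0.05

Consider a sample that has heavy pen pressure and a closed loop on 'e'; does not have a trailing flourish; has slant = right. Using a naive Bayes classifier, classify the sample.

author D

author C: 0.3 × 0.5 × 0.6 × 0.9 × (1−0.85) = 0.01215
author B: 0.15 × 0.65 × 0.15 × 0.85 × (1−0.85) = 0.0018646875
author D: 0.55 × 0.6 × 0.7 × 0.3 × (1−0.05) = 0.065835
Highest score → author D.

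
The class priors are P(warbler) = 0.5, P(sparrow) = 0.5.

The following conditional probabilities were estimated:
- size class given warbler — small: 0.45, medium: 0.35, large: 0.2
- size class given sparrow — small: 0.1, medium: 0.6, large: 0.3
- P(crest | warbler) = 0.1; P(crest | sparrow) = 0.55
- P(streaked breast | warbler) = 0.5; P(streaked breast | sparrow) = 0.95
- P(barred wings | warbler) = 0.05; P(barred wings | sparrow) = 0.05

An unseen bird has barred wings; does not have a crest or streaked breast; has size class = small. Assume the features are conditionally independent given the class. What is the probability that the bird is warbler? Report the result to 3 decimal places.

0.989

warbler: 0.5 × 0.45 × (1−0.1) × (1−0.5) × 0.05 = 0.0050625
sparrow: 0.5 × 0.1 × (1−0.55) × (1−0.95) × 0.05 = 0.00005625
P(warbler | x) = 0.0050625 / 0.00511875 ≈ 0.989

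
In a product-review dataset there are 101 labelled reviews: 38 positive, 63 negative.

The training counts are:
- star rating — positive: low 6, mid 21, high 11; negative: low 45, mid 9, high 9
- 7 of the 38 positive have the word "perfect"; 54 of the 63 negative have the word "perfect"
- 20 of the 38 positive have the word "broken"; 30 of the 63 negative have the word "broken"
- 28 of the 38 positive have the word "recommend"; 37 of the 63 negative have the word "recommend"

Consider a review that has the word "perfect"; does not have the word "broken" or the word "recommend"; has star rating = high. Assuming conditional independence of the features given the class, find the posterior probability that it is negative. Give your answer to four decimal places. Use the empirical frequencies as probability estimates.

0.8685

positive: (38/101) × (11/38) × (7/38) × (18/38) × (10/38) ≈ 0.00250087
negative: (63/101) × (9/63) × (54/63) × (33/63) × (26/63) ≈ 0.0165113
P(negative | x) = 0.0165113 / 0.01901217 ≈ 0.8685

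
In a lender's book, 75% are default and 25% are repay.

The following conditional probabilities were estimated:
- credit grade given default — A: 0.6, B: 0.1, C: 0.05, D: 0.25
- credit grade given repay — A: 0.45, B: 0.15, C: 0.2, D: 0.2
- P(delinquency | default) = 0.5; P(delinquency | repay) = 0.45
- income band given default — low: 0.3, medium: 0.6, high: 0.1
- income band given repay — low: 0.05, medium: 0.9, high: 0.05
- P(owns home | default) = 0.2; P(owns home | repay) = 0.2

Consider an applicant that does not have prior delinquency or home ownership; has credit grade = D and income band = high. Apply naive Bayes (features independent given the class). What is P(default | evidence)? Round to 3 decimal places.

default: 0.75 × 0.25 × (1−0.5) × 0.1 × (1−0.2) = 0.0075
repay: 0.25 × 0.2 × (1−0.45) × 0.05 × (1−0.2) = 0.0011
P(default | x) = 0.0075 / 0.0086 ≈ 0.872

0.872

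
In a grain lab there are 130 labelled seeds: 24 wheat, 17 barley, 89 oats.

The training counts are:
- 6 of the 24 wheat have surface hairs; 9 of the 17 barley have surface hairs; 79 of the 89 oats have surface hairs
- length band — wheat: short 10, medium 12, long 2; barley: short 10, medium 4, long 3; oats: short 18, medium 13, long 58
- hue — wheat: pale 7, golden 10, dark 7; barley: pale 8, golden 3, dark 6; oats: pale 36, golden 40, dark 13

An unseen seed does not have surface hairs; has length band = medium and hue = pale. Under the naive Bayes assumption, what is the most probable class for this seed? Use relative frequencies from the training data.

wheat

wheat: (24/130) × (18/24) × (12/24) × (7/24) ≈ 0.0201923
barley: (17/130) × (8/17) × (4/17) × (8/17) ≈ 0.00681395
oats: (89/130) × (10/89) × (13/89) × (36/89) ≈ 0.00454488
Highest score → wheat.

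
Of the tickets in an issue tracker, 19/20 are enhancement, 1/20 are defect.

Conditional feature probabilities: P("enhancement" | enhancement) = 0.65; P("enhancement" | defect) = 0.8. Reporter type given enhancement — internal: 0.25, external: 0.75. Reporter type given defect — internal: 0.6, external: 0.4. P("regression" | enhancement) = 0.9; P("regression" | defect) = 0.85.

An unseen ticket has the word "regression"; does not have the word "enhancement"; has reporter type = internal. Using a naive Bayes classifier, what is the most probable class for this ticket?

enhancement: 0.95 × (1−0.65) × 0.25 × 0.9 = 0.0748125
defect: 0.05 × (1−0.8) × 0.6 × 0.85 = 0.0051
Highest score → enhancement.

enhancement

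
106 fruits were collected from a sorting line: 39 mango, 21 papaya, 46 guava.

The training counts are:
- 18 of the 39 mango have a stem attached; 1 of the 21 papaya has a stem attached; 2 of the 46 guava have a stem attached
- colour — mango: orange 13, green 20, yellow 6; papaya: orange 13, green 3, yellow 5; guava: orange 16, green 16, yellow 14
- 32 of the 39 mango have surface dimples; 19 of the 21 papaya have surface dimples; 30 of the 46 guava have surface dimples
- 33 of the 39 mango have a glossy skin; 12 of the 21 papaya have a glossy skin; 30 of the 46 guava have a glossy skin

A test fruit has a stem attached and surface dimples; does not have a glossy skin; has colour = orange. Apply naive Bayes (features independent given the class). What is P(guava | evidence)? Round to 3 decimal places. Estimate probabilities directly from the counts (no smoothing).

mango: (39/106) × (18/39) × (13/39) × (32/39) × (6/39) ≈ 0.00714525
papaya: (21/106) × (1/21) × (13/21) × (19/21) × (9/21) ≈ 0.00226452
guava: (46/106) × (2/46) × (16/46) × (30/46) × (16/46) ≈ 0.00148872
P(guava | x) = 0.00148872 / 0.01089849 ≈ 0.137

0.137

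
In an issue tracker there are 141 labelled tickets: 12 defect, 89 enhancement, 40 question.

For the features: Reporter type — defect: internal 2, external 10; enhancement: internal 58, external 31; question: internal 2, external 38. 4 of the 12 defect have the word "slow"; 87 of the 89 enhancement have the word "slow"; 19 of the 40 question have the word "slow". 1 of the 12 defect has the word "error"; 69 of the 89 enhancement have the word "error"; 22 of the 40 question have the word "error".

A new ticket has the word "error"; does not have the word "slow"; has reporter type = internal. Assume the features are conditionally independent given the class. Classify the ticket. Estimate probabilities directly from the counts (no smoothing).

defect: (12/141) × (2/12) × (8/12) × (1/12) ≈ 0.000788022
enhancement: (89/141) × (58/89) × (2/89) × (69/89) ≈ 0.00716651
question: (40/141) × (2/40) × (21/40) × (22/40) ≈ 0.00409574
Highest score → enhancement.

enhancement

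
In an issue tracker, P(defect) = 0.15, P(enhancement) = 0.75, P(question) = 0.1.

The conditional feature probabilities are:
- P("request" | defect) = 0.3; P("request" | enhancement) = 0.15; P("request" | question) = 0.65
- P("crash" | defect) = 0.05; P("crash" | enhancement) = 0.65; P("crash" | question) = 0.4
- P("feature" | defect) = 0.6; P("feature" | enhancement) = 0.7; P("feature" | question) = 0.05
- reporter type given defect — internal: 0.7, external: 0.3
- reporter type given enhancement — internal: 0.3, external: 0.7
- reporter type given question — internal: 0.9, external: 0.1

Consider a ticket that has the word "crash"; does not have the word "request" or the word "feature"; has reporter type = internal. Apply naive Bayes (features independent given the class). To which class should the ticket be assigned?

enhancement

defect: 0.15 × (1−0.3) × 0.05 × (1−0.6) × 0.7 = 0.00147
enhancement: 0.75 × (1−0.15) × 0.65 × (1−0.7) × 0.3 = 0.03729375
question: 0.1 × (1−0.65) × 0.4 × (1−0.05) × 0.9 = 0.01197
Highest score → enhancement.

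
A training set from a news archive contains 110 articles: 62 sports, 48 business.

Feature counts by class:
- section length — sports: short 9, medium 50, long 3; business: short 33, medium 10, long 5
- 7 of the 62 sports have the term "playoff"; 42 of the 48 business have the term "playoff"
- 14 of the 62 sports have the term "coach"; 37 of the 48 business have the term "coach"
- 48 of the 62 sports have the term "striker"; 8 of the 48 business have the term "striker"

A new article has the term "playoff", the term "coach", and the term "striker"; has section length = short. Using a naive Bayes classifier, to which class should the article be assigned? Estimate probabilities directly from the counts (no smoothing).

sports: (62/110) × (9/62) × (7/62) × (14/62) × (48/62) ≈ 0.00161489
business: (48/110) × (33/48) × (42/48) × (37/48) × (8/48) ≈ 0.033724
Highest score → business.

business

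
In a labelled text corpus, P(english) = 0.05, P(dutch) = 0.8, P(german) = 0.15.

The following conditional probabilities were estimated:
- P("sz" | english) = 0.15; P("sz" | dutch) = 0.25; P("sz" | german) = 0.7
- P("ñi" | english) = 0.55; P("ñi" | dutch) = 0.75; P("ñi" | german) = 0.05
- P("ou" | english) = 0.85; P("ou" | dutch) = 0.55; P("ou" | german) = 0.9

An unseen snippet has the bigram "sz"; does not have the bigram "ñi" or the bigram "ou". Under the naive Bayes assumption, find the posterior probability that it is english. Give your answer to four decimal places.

0.0153

english: 0.05 × 0.15 × (1−0.55) × (1−0.85) = 0.00050625
dutch: 0.8 × 0.25 × (1−0.75) × (1−0.55) = 0.0225
german: 0.15 × 0.7 × (1−0.05) × (1−0.9) = 0.009975
P(english | x) = 0.00050625 / 0.03298125 ≈ 0.0153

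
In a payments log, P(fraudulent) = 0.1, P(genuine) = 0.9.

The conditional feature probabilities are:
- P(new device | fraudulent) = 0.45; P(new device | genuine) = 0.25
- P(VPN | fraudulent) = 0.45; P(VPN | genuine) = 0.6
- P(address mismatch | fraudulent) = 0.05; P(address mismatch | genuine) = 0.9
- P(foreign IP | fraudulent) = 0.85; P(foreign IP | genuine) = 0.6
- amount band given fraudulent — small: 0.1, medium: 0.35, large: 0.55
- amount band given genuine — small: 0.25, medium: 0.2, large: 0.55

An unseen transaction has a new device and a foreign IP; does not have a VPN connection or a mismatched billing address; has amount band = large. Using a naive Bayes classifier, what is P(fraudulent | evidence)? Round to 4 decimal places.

fraudulent: 0.1 × 0.45 × (1−0.45) × (1−0.05) × 0.85 × 0.55 = 0.01099209375
genuine: 0.9 × 0.25 × (1−0.6) × (1−0.9) × 0.6 × 0.55 = 0.00297
P(fraudulent | x) = 0.01099209375 / 0.01396209375 ≈ 0.7873

0.7873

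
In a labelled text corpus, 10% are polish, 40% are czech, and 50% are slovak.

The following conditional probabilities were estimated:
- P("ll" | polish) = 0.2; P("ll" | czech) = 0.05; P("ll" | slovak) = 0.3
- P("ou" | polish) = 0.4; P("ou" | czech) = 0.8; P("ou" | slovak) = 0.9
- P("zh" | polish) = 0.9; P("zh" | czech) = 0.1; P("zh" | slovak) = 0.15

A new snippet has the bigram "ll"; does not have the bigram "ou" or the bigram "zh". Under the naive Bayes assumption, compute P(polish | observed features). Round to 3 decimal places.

polish: 0.1 × 0.2 × (1−0.4) × (1−0.9) = 0.0012
czech: 0.4 × 0.05 × (1−0.8) × (1−0.1) = 0.0036
slovak: 0.5 × 0.3 × (1−0.9) × (1−0.15) = 0.01275
P(polish | x) = 0.0012 / 0.01755 ≈ 0.068

0.068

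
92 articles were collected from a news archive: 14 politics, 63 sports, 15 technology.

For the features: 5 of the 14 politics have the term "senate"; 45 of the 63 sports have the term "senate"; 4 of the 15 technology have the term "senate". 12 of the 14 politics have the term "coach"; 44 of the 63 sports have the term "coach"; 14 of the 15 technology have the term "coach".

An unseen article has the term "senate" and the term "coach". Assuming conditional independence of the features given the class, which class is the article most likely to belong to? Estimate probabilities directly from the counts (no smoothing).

sports

politics: (14/92) × (5/14) × (12/14) ≈ 0.0465839
sports: (63/92) × (45/63) × (44/63) ≈ 0.341615
technology: (15/92) × (4/15) × (14/15) ≈ 0.0405797
Highest score → sports.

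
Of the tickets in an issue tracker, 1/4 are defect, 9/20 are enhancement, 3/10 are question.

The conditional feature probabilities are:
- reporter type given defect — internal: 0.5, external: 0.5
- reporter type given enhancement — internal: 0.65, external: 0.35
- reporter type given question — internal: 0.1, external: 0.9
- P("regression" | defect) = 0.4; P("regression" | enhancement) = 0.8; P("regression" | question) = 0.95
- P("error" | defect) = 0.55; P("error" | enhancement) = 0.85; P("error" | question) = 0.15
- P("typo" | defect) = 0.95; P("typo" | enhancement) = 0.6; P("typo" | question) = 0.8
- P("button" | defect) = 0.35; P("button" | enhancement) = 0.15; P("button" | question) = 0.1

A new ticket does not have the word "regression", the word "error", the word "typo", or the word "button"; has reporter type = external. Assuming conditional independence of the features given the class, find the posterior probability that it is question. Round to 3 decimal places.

0.433

defect: 0.25 × 0.5 × (1−0.4) × (1−0.55) × (1−0.95) × (1−0.35) = 0.001096875
enhancement: 0.45 × 0.35 × (1−0.8) × (1−0.85) × (1−0.6) × (1−0.15) = 0.0016065
question: 0.3 × 0.9 × (1−0.95) × (1−0.15) × (1−0.8) × (1−0.1) = 0.0020655
P(question | x) = 0.0020655 / 0.004768875 ≈ 0.433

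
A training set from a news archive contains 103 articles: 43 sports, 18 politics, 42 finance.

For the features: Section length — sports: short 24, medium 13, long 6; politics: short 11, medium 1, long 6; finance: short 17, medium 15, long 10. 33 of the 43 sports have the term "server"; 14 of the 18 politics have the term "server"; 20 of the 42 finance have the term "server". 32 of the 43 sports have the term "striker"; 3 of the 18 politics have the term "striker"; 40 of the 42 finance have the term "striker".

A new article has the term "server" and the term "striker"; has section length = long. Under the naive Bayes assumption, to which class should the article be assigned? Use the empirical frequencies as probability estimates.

finance

sports: (43/103) × (6/43) × (33/43) × (32/43) ≈ 0.0332691
politics: (18/103) × (6/18) × (14/18) × (3/18) ≈ 0.00755124
finance: (42/103) × (10/42) × (20/42) × (40/42) ≈ 0.0440306
Highest score → finance.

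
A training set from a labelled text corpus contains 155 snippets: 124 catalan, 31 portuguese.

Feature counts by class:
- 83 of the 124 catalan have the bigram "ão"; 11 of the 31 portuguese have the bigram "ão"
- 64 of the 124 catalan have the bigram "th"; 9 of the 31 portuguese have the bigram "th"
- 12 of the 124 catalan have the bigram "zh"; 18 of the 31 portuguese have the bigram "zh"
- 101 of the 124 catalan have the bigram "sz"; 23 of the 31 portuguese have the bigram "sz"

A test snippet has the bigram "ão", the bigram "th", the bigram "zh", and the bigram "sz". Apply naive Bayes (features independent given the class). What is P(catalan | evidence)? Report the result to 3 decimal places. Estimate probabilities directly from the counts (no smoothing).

0.711

catalan: (124/155) × (83/124) × (64/124) × (12/124) × (101/124) ≈ 0.0217853
portuguese: (31/155) × (11/31) × (9/31) × (18/31) × (23/31) ≈ 0.00887603
P(catalan | x) = 0.0217853 / 0.03066133 ≈ 0.711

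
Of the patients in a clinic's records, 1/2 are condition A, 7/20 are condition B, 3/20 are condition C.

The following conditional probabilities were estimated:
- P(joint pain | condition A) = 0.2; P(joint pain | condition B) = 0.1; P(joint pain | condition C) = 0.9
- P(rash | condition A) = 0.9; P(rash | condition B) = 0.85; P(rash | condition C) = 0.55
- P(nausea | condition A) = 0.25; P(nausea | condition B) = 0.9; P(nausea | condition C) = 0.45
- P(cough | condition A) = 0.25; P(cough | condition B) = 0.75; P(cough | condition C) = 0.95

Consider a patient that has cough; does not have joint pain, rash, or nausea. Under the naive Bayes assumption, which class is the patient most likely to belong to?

condition A: 0.5 × (1−0.2) × (1−0.9) × (1−0.25) × 0.25 = 0.0075
condition B: 0.35 × (1−0.1) × (1−0.85) × (1−0.9) × 0.75 = 0.00354375
condition C: 0.15 × (1−0.9) × (1−0.55) × (1−0.45) × 0.95 = 0.003526875
Highest score → condition A.

condition A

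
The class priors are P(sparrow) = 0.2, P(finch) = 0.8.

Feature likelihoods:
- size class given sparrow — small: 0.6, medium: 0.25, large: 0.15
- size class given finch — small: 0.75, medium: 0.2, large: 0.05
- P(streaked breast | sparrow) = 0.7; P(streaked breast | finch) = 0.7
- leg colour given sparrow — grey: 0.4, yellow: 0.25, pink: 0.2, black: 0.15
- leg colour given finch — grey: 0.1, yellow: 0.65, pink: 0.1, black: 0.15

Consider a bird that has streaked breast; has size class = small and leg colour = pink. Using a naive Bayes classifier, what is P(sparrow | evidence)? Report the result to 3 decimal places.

0.286

sparrow: 0.2 × 0.6 × 0.7 × 0.2 = 0.0168
finch: 0.8 × 0.75 × 0.7 × 0.1 = 0.042
P(sparrow | x) = 0.0168 / 0.0588 ≈ 0.286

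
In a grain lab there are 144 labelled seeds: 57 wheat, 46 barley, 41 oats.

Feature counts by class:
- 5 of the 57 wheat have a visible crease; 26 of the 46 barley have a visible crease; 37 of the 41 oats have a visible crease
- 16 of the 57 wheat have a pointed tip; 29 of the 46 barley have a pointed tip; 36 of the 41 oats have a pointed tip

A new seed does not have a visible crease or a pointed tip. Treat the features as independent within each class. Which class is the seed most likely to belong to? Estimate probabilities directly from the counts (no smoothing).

wheat: (57/144) × (52/57) × (41/57) ≈ 0.259747
barley: (46/144) × (20/46) × (17/46) ≈ 0.0513285
oats: (41/144) × (4/41) × (5/41) ≈ 0.00338753
Highest score → wheat.

wheat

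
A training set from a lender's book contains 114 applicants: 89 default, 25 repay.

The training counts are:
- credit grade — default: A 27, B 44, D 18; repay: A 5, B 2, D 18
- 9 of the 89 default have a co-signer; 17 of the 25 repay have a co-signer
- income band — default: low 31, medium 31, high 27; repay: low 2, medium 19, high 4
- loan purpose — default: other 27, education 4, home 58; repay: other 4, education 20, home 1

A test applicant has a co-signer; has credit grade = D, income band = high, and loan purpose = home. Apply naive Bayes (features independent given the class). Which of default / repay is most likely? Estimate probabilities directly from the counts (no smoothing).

default: (89/114) × (18/89) × (9/89) × (27/89) × (58/89) ≈ 0.00315669
repay: (25/114) × (18/25) × (17/25) × (4/25) × (1/25) ≈ 0.000687158
Highest score → default.

default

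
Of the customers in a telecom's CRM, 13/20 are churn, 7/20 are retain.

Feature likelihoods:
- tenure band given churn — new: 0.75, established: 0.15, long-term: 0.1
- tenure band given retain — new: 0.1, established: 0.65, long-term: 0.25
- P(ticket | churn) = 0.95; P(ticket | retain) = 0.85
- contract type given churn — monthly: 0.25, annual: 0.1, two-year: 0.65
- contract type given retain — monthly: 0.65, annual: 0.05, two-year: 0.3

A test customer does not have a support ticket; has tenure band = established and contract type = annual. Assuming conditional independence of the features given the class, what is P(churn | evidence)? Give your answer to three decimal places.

churn: 0.65 × 0.15 × (1−0.95) × 0.1 = 0.0004875
retain: 0.35 × 0.65 × (1−0.85) × 0.05 = 0.00170625
P(churn | x) = 0.0004875 / 0.00219375 ≈ 0.222

0.222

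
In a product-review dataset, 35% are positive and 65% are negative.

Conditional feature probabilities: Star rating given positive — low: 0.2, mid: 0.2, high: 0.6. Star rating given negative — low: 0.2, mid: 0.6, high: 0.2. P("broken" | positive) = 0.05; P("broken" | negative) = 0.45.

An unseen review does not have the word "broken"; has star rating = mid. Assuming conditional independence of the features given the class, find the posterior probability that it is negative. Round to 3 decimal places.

0.763

positive: 0.35 × 0.2 × (1−0.05) = 0.0665
negative: 0.65 × 0.6 × (1−0.45) = 0.2145
P(negative | x) = 0.2145 / 0.281 ≈ 0.763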